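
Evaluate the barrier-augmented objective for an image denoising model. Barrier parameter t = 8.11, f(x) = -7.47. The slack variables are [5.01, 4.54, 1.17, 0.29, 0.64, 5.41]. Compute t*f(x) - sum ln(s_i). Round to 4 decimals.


Step 1: Compute log-barrier.
ln values: [1.6114, 1.5129, 0.157, -1.2379, -0.4463, 1.6882]
phi = -(1.6114 + 1.5129 + 0.157 - 1.2379 - 0.4463 + 1.6882) = -3.2855
Step 2: Compute augmented objective.
t*f(x) = 8.11*-7.47 = -60.5817
Total = -60.5817 - 3.2855 = -63.8672


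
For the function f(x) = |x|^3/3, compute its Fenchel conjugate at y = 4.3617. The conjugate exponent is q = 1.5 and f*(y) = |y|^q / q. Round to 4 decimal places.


The conjugate exponent q satisfies 1/p + 1/q = 1.
p = 3, so q = 3/(3 - 1) = 1.5
|y|^q = 4.3617^1.5 = 9.1093
f*(4.3617) = 9.1093 / 1.5 = 6.0728


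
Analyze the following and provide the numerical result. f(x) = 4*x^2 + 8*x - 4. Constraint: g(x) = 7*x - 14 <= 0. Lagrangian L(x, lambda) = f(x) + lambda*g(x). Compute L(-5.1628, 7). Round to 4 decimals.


Step 1: Evaluate f(x).
f(-5.1628) = 4*(-5.1628)^2 + 8*(-5.1628) - 4 = 61.3156
Step 2: Evaluate g(x).
g(-5.1628) = 7*-5.1628 - 14 = -50.1396
Step 3: Compute Lagrangian.
L = 61.3156 + 7*-50.1396 = -289.6616


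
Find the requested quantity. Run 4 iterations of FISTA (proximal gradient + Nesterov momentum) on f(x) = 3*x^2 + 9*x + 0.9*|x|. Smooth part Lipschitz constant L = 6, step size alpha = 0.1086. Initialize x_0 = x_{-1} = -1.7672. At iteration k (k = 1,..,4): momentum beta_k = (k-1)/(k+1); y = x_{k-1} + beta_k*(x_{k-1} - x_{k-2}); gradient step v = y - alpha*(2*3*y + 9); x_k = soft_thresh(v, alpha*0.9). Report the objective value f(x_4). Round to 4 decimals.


FISTA on f(x) = 3*x^2 + 9*x + 0.9*|x|
L = 6, alpha = 0.1086
Iteration 1: beta = 0.0, y = -1.7672 + 0.0*(-1.7672 + 1.7672) = -1.7672
  grad(y) = -1.6032, v = y - alpha*grad = -1.5931
  prox(v) = soft_thresh(-1.5931, 0.0977) = -1.4954
Iteration 2: beta = 0.3333, y = -1.4954 + 0.3333*(-1.4954 + 1.7672) = -1.4047
  grad(y) = 0.5716, v = y - alpha*grad = -1.4668
  prox(v) = soft_thresh(-1.4668, 0.0977) = -1.3691
Iteration 3: beta = 0.5, y = -1.3691 + 0.5*(-1.3691 + 1.4954) = -1.3059
  grad(y) = 1.1644, v = y - alpha*grad = -1.4324
  prox(v) = soft_thresh(-1.4324, 0.0977) = -1.3346
Iteration 4: beta = 0.6, y = -1.3346 + 0.6*(-1.3346 + 1.3691) = -1.314
  grad(y) = 1.1161, v = y - alpha*grad = -1.4352
  prox(v) = soft_thresh(-1.4352, 0.0977) = -1.3375
f(x_4) = 3*(-1.3375)^2 + 9*(-1.3375) + 0.9*|-1.3375| = -5.467


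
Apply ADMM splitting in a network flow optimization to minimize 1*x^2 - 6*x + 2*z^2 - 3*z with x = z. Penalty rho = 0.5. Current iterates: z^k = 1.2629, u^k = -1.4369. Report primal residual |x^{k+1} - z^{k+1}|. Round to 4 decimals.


ADMM iteration with rho = 0.5, z^k = 1.2629, u^k = -1.4369
Step 1: x-update.
Minimize 1*x^2 - 6*x + (0.5/2)*(x - 1.2629 - 1.4369)^2
FOC: (2*1 + 0.5)*x = 6 + 0.5*(1.2629 + 1.4369)
x^{k+1} = 2.94
Step 2: z-update.
Minimize 2*z^2 - 3*z + (0.5/2)*(2.94 - z - 1.4369)^2
FOC: (2*2 + 0.5)*z = 3 + 0.5*(2.94 - 1.4369)
z^{k+1} = 0.8337
Step 3: u-update.
u^{k+1} = -1.4369 + 2.94 - 0.8337 = 0.6694
Step 4: Primal residual = |2.94 - 0.8337| = 2.1063


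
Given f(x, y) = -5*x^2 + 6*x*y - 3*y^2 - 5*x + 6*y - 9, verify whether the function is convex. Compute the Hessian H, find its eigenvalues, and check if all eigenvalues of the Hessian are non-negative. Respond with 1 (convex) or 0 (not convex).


The Hessian of f(x,y) = -5*x^2 + 6*x*y - 3*y^2 - 5*x + 6*y - 9 is:
H = [[-10, 6], [6, -6]]
Trace = -10 - 6 = -16
Determinant = -10*-6 - (6)^2 = 24
Discriminant = (-16)^2 - 4*24 = 160.0
Eigenvalues: lambda_1 = -14.3246, lambda_2 = -1.6754
The function is not convex.

0


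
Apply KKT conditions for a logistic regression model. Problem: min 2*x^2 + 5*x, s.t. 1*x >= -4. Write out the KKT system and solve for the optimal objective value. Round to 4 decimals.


Step 1: Try lambda = 0 (constraint inactive).
Stationarity: 2*2*x + 5 = 0
x* = -5/(2*2) = -1.25
Check constraint: 1*-1.25 = -1.25 >= -4 -- satisfied.
Step 2: Compute optimal value.
f(x*) = 2*(-1.25)^2 + 5*(-1.25) = -3.125


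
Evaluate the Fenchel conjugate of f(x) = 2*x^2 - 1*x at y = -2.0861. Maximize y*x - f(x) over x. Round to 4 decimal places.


f*(y) = sup_x {y*x - a*x^2 - b*x} = sup_x {(y-b)*x - a*x^2}
FOC: (y - b) - 2a*x = 0 => x* = (y - b)/(2a)
x* = (-2.0861 + 1)/(2*2) = -0.2715
f*(-2.0861) = (y-b)^2/(4a) = (-2.0861 + 1)^2/(4*2)
= 1.1796/8 = 0.1475


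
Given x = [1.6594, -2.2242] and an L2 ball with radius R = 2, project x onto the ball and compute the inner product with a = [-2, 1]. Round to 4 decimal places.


Step 1: Compute ||x|| (intermediates to 6 decimals).
||x|| = sqrt(1.6594^2 + (-2.2242)^2) = 2.775009
Step 2: Project.
Since ||x|| > R, scale = R/||x|| = 2/2.775009 = 0.720718, proj(x) = scale * x
proj(x) = [1.195959, -1.603021]
Step 3: Dot product.
a^T * proj(x) = -2*1.195959 + 1*(-1.603021) = -3.9949


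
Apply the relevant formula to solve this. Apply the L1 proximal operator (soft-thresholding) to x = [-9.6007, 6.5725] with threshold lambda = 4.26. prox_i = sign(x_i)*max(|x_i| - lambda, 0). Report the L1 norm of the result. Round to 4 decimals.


Soft-thresholding with lambda = 4.26:
prox(-9.6007) = sign(-9.6007)*max(|-9.6007| - 4.26, 0) = -5.3407
prox(6.5725) = sign(6.5725)*max(|6.5725| - 4.26, 0) = 2.3125
prox(x) = [-5.3407, 2.3125]
||prox(x)||_1 = 5.3407 + 2.3125 = 7.6532


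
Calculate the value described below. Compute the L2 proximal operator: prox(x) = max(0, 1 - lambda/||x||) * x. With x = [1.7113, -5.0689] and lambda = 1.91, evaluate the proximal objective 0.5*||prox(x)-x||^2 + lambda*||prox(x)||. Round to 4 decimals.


Step 1: Compute ||x||.
||x|| = 5.35
Step 2: Compute scaling factor.
scale = max(0, 1 - 1.91/5.35) = 0.643
Step 3: prox(x) = [1.1003, -3.2592]
||prox(x)|| = 3.44
Step 4: Proximal objective.
0.5*||prox-x||^2 = 1.8241
lambda*||prox|| = 6.5704
Total = 8.3944


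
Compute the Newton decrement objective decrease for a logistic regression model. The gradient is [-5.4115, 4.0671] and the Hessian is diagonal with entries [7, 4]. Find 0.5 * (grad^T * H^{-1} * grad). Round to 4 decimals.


Step 1: H is diagonal, so H^(-1) * g = [-0.7731, 1.0168].
Step 2: g^T H^(-1) g = sum_i g_i^2 / H_ii
  = (-5.4115)^2/7 + (4.0671)^2/4
  = 4.1835 + 4.1353 = 8.3188
Step 3: Objective decrease = 0.5 * g^T H^(-1) g = 4.1594


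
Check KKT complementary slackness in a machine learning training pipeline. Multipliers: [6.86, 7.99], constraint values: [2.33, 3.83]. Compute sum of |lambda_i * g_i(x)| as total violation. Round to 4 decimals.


KKT complementary slackness check:
lambda_1 * g_1 = 6.86 * 2.33 = 15.9838
lambda_2 * g_2 = 7.99 * 3.83 = 30.6017
Total violation = 15.9838 + 30.6017 = 46.5855


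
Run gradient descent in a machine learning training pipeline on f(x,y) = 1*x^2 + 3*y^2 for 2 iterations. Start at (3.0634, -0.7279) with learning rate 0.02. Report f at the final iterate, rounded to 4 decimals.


Gradient descent on f(x,y) = 1*x^2 + 3*y^2.
Starting point: (3.0634, -0.7279), alpha = 0.02
Step 1: grad_x = 2*1*3.0634 = 6.1268, grad_y = 2*3*-0.7279 = -4.3674
  x_1 = 3.0634 - 0.02*6.1268 = 2.9409
  y_1 = -0.7279 - 0.02*-4.3674 = -0.6406
Step 2: grad_x = 2*1*2.9409 = 5.8817, grad_y = 2*3*-0.6406 = -3.8433
  x_2 = 2.9409 - 0.02*5.8817 = 2.8232
  y_2 = -0.6406 - 0.02*-3.8433 = -0.5637
f(2.8232, -0.5637) = 1*2.8232^2 + 3*(-0.5637)^2 = 8.9238


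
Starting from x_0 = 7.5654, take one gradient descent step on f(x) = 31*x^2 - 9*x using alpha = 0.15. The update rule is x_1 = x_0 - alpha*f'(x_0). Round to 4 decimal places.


We compute the gradient at x_0 and apply the update.
f'(x) = 62*x - 9
f'(7.5654) = 62*7.5654 - 9 = 460.0548
x_1 = 7.5654 - 0.15*460.0548 = -61.4428


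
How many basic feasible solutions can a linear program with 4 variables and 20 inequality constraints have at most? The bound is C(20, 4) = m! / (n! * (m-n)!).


Each vertex corresponds to some choice of n active constraints out of m, so the number of vertices is at most C(m, n) = m! / (n!(m-n)!).
m = 20, n = 4
Numerator: 20 * 19 * 18 * 17
Denominator: 4! = 24
C(20, 4) = 4845


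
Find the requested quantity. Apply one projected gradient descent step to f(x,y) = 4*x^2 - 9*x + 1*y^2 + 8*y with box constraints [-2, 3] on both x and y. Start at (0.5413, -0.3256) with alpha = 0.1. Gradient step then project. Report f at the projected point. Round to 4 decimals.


Step 1: Compute gradient at (0.5413, -0.3256).
grad_x = 2*4*0.5413 - 9 = -4.6696
grad_y = 2*1*-0.3256 + 8 = 7.3488
Step 2: Gradient step.
x_raw = 0.5413 - 0.1*-4.6696 = 1.0083
y_raw = -0.3256 - 0.1*7.3488 = -1.0605
Step 3: Project onto [-2, 3].
x_proj = clip(1.0083) = 1.0083
y_proj = clip(-1.0605) = -1.0605
Step 4: Evaluate f.
f(1.0083, -1.0605) = -12.3672


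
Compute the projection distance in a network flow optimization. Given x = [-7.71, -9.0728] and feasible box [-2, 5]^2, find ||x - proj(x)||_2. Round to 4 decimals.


Project each component onto [-2, 5].
clip(-7.71) = -2.0, clip(-9.0728) = -2.0
Projection = [-2.0, -2.0]
Squared diffs: [32.6041, 50.0245]
Distance = sqrt(82.6286) = 9.09


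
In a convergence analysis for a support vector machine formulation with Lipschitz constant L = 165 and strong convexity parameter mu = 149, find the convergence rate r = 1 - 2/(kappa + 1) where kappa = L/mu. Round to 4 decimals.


Step 1: Compute the condition number.
kappa = L/mu = 165/149 = 1.1074
Step 2: Compute the convergence rate.
r = 1 - 2/(kappa + 1) = 1 - 2*mu/(L + mu) = (L - mu)/(L + mu) = 16/314 = 0.051


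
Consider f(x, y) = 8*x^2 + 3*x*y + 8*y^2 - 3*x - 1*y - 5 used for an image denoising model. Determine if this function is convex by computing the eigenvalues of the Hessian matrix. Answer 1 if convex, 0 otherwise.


The Hessian of f(x,y) = 8*x^2 + 3*x*y + 8*y^2 - 3*x - 1*y - 5 is:
H = [[16, 3], [3, 16]]
Trace = 16 + 16 = 32
Determinant = 16*16 - (3)^2 = 247
Discriminant = (32)^2 - 4*247 = 36.0
Eigenvalues: lambda_1 = 13.0, lambda_2 = 19.0
The function is convex.

1


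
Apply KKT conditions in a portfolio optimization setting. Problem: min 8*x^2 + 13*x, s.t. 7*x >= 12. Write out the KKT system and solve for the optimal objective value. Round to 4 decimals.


Step 1: Try lambda = 0 (constraint inactive).
x_unc = -13/(2*8) = -0.8125
Check: 7*-0.8125 = -5.6875 < 12 -- violated!
Step 2: Constraint must be active: 7*x = 12
x* = 12/7 = 1.7143 (rounded; the exact value 12/7 is used below)
lambda = (2*8*(12/7) + 13)/7 = 5.7755
Step 3: Compute optimal value.
f(x*) = 8*(12/7)^2 + 13*(12/7) = 45.7959


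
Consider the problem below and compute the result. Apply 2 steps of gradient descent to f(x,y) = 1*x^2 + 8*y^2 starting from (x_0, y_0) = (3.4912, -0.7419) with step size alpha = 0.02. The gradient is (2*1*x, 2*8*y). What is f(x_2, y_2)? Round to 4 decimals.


Gradient descent on f(x,y) = 1*x^2 + 8*y^2.
Starting point: (3.4912, -0.7419), alpha = 0.02
Step 1: grad_x = 2*1*3.4912 = 6.9824, grad_y = 2*8*-0.7419 = -11.8704
  x_1 = 3.4912 - 0.02*6.9824 = 3.3516
  y_1 = -0.7419 - 0.02*-11.8704 = -0.5045
Step 2: grad_x = 2*1*3.3516 = 6.7031, grad_y = 2*8*-0.5045 = -8.0719
  x_2 = 3.3516 - 0.02*6.7031 = 3.2175
  y_2 = -0.5045 - 0.02*-8.0719 = -0.3431
f(3.2175, -0.3431) = 1*3.2175^2 + 8*(-0.3431)^2 = 11.2937


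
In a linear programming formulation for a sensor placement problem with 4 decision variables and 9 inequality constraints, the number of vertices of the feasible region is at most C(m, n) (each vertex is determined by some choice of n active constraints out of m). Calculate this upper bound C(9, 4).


Each vertex corresponds to some choice of n active constraints out of m, so the number of vertices is at most C(m, n) = m! / (n!(m-n)!).
m = 9, n = 4
Numerator: 9 * 8 * 7 * 6
Denominator: 4! = 24
C(9, 4) = 126


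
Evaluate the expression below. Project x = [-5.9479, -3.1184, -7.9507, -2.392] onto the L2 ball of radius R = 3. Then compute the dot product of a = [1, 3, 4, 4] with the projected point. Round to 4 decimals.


Step 1: Compute ||x|| (intermediates to 6 decimals).
||x|| = sqrt((-5.9479)^2 + (-3.1184)^2 + (-7.9507)^2 + (-2.392)^2) = 10.678821
Step 2: Project.
Since ||x|| > R, scale = R/||x|| = 3/10.678821 = 0.28093, proj(x) = scale * x
proj(x) = [-1.670944, -0.876052, -2.23359, -0.671985]
Step 3: Dot product.
a^T * proj(x) = 1*(-1.670944) + 3*(-0.876052) + 4*(-2.23359) + 4*(-0.671985) = -15.9214


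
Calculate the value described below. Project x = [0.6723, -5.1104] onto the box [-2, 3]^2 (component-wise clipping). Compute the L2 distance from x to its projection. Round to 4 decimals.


Project each component onto [-2, 3].
clip(0.6723) = 0.6723, clip(-5.1104) = -2.0
Projection = [0.6723, -2.0]
Squared diffs: [0.0, 9.6746]
Distance = sqrt(9.6746) = 3.1104


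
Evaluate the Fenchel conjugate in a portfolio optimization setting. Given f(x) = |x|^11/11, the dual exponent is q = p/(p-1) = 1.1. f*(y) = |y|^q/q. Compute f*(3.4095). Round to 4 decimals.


The conjugate exponent q satisfies 1/p + 1/q = 1.
p = 11, so q = 11/(11 - 1) = 1.1
|y|^q = 3.4095^1.1 = 3.8544
f*(3.4095) = 3.8544 / 1.1 = 3.504


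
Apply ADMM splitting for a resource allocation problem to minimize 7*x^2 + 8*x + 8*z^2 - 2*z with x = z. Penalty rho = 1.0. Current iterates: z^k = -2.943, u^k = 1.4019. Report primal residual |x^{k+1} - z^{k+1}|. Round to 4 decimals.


ADMM iteration with rho = 1.0, z^k = -2.943, u^k = 1.4019
Step 1: x-update.
Minimize 7*x^2 + 8*x + (1.0/2)*(x + 2.943 + 1.4019)^2
FOC: (2*7 + 1.0)*x = -8 + 1.0*(-2.943 - 1.4019)
x^{k+1} = -0.823
Step 2: z-update.
Minimize 8*z^2 - 2*z + (1.0/2)*(-0.823 - z + 1.4019)^2
FOC: (2*8 + 1.0)*z = 2 + 1.0*(-0.823 + 1.4019)
z^{k+1} = 0.1517
Step 3: u-update.
u^{k+1} = 1.4019 - 0.823 - 0.1517 = 0.4272
Step 4: Primal residual = |-0.823 - 0.1517| = 0.9747


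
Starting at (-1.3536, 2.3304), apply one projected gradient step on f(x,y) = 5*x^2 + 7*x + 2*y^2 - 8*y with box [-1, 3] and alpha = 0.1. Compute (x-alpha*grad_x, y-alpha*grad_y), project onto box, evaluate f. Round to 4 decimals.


Step 1: Compute gradient at (-1.3536, 2.3304).
grad_x = 2*5*-1.3536 + 7 = -6.536
grad_y = 2*2*2.3304 - 8 = 1.3216
Step 2: Gradient step.
x_raw = -1.3536 - 0.1*-6.536 = -0.7
y_raw = 2.3304 - 0.1*1.3216 = 2.1982
Step 3: Project onto [-1, 3].
x_proj = clip(-0.7) = -0.7
y_proj = clip(2.1982) = 2.1982
Step 4: Evaluate f.
f(-0.7, 2.1982) = -10.3714


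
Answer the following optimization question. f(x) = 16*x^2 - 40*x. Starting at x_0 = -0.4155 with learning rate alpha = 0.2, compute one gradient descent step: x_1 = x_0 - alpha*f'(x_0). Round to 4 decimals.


We compute the gradient at x_0 and apply the update.
f'(x) = 32*x - 40
f'(-0.4155) = 32*-0.4155 - 40 = -53.296
x_1 = -0.4155 - 0.2*-53.296 = 10.2437


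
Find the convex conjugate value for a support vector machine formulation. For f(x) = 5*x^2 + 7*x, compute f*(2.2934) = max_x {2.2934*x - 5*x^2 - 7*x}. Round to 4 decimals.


f*(y) = sup_x {y*x - a*x^2 - b*x} = sup_x {(y-b)*x - a*x^2}
FOC: (y - b) - 2a*x = 0 => x* = (y - b)/(2a)
x* = (2.2934 - 7)/(2*5) = -0.4707
f*(2.2934) = (y-b)^2/(4a) = (2.2934 - 7)^2/(4*5)
= 22.1521/20 = 1.1076


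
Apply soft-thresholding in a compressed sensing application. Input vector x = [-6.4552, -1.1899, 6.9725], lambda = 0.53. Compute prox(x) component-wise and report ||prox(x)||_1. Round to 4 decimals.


Soft-thresholding with lambda = 0.53:
prox(-6.4552) = sign(-6.4552)*max(|-6.4552| - 0.53, 0) = -5.9252
prox(-1.1899) = sign(-1.1899)*max(|-1.1899| - 0.53, 0) = -0.6599
prox(6.9725) = sign(6.9725)*max(|6.9725| - 0.53, 0) = 6.4425
prox(x) = [-5.9252, -0.6599, 6.4425]
||prox(x)||_1 = 5.9252 + 0.6599 + 6.4425 = 13.0276


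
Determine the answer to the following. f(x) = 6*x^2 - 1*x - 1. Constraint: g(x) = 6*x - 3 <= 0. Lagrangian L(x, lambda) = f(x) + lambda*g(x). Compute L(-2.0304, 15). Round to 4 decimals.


Step 1: Evaluate f(x).
f(-2.0304) = 6*(-2.0304)^2 - 1*(-2.0304) - 1 = 25.7655
Step 2: Evaluate g(x).
g(-2.0304) = 6*-2.0304 - 3 = -15.1824
Step 3: Compute Lagrangian.
L = 25.7655 + 15*-15.1824 = -201.9705


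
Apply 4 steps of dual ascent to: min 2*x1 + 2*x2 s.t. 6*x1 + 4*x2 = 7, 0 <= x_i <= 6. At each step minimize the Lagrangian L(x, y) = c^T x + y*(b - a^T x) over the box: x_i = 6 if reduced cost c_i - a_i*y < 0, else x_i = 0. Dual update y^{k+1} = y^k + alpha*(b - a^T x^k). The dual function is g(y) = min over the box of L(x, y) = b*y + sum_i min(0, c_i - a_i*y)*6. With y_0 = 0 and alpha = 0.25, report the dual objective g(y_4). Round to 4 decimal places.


Dual ascent for LP: min 2*x1 + 2*x2, 6*x1 + 4*x2 = 7, 0 <= x_i <= 6
Step 1: y^k = 0.0, reduced costs: (2.0, 2.0)
  x^k = (0.0, 0.0), subgradient = b - a^T x = 7.0
  y^{k+1} = 0.0 + 0.25*7.0 = 1.75
Step 2: y^k = 1.75, reduced costs: (-8.5, -5.0)
  x^k = (6.0, 6.0), subgradient = b - a^T x = -53.0
  y^{k+1} = 1.75 + 0.25*-53.0 = -11.5
Step 3: y^k = -11.5, reduced costs: (71.0, 48.0)
  x^k = (0.0, 0.0), subgradient = b - a^T x = 7.0
  y^{k+1} = -11.5 + 0.25*7.0 = -9.75
Step 4: y^k = -9.75, reduced costs: (60.5, 41.0)
  x^k = (0.0, 0.0), subgradient = b - a^T x = 7.0
  y^{k+1} = -9.75 + 0.25*7.0 = -8.0
Dual objective at y_4 = -8.0: reduced costs (50.0, 34.0), box minimizer x = (0.0, 0.0)
g(y_4) = b*y + (c1 - a1*y)*x1 + (c2 - a2*y)*x2 = 7*(-8.0) + 50.0*0.0 + 34.0*0.0 = -56.0 + 0.0 + 0.0 = -56.0


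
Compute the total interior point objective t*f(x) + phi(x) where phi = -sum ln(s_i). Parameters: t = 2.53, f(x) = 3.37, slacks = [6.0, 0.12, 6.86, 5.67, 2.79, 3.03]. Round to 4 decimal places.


Step 1: Compute log-barrier.
ln values: [1.7918, -2.1203, 1.9257, 1.7352, 1.026, 1.1086]
phi = -(1.7918 - 2.1203 + 1.9257 + 1.7352 + 1.026 + 1.1086) = -5.467
Step 2: Compute augmented objective.
t*f(x) = 2.53*3.37 = 8.5261
Total = 8.5261 - 5.467 = 3.0591


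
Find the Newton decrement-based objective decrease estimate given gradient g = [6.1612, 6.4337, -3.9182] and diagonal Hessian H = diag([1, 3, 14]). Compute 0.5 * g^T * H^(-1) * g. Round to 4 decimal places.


Step 1: H is diagonal, so H^(-1) * g = [6.1612, 2.1446, -0.2799].
Step 2: g^T H^(-1) g = sum_i g_i^2 / H_ii
  = (6.1612)^2/1 + (6.4337)^2/3 + (-3.9182)^2/14
  = 37.9604 + 13.7975 + 1.0966 = 52.8545
Step 3: Objective decrease = 0.5 * g^T H^(-1) g = 26.4272


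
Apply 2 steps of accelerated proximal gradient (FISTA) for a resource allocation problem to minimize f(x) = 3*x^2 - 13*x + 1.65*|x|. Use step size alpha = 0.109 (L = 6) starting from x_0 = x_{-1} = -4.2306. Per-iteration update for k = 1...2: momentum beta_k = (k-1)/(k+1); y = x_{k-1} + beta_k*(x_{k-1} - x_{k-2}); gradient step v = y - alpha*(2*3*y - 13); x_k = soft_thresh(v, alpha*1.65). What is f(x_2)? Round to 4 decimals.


FISTA on f(x) = 3*x^2 - 13*x + 1.65*|x|
L = 6, alpha = 0.109
Iteration 1: beta = 0.0, y = -4.2306 + 0.0*(-4.2306 + 4.2306) = -4.2306
  grad(y) = -38.3836, v = y - alpha*grad = -0.0468
  prox(v) = soft_thresh(-0.0468, 0.1799) = 0.0
Iteration 2: beta = 0.3333, y = 0.0 + 0.3333*(0.0 + 4.2306) = 1.4102
  grad(y) = -4.5388, v = y - alpha*grad = 1.9049
  prox(v) = soft_thresh(1.9049, 0.1799) = 1.7251
f(x_2) = 3*1.7251^2 - 13*1.7251 + 1.65*|1.7251| = -10.652


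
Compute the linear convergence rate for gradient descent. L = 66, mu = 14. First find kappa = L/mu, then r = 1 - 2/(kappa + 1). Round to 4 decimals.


Step 1: Compute the condition number.
kappa = L/mu = 66/14 = 4.7143
Step 2: Compute the convergence rate.
r = 1 - 2/(kappa + 1) = 1 - 2*mu/(L + mu) = (L - mu)/(L + mu) = 52/80 = 0.65


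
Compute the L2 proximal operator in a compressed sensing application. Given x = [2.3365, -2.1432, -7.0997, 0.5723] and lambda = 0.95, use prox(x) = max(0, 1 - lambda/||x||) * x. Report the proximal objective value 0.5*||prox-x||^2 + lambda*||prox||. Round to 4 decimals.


Step 1: Compute ||x||.
||x|| = 7.7965
Step 2: Compute scaling factor.
scale = max(0, 1 - 0.95/7.7965) = 0.8782
Step 3: prox(x) = [2.0518, -1.8821, -6.2346, 0.5026]
||prox(x)|| = 6.8465
Step 4: Proximal objective.
0.5*||prox-x||^2 = 0.4513
lambda*||prox|| = 6.5042
Total = 6.9554


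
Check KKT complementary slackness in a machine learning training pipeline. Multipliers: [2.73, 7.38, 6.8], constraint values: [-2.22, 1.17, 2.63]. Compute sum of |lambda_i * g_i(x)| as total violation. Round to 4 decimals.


KKT complementary slackness check:
lambda_1 * g_1 = 2.73 * -2.22 = -6.0606
lambda_2 * g_2 = 7.38 * 1.17 = 8.6346
lambda_3 * g_3 = 6.8 * 2.63 = 17.884
Total violation = 6.0606 + 8.6346 + 17.884 = 32.5792


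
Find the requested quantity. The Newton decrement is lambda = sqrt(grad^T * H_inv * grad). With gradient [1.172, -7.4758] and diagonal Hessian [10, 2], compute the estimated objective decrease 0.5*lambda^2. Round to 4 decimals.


Step 1: H is diagonal, so H^(-1) * g = [0.1172, -3.7379].
Step 2: g^T H^(-1) g = sum_i g_i^2 / H_ii
  = (1.172)^2/10 + (-7.4758)^2/2
  = 0.1374 + 27.9438 = 28.0812
Step 3: Objective decrease = 0.5 * g^T H^(-1) g = 14.0406


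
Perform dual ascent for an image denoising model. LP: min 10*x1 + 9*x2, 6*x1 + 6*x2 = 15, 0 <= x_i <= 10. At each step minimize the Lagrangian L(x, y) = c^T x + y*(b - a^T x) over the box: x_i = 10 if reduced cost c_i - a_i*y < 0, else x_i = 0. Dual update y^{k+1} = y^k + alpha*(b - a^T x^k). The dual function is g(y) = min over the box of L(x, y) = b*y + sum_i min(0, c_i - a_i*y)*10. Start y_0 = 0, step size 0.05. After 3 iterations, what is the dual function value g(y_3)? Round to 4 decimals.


Dual ascent for LP: min 10*x1 + 9*x2, 6*x1 + 6*x2 = 15, 0 <= x_i <= 10
Step 1: y^k = 0.0, reduced costs: (10.0, 9.0)
  x^k = (0.0, 0.0), subgradient = b - a^T x = 15.0
  y^{k+1} = 0.0 + 0.05*15.0 = 0.75
Step 2: y^k = 0.75, reduced costs: (5.5, 4.5)
  x^k = (0.0, 0.0), subgradient = b - a^T x = 15.0
  y^{k+1} = 0.75 + 0.05*15.0 = 1.5
Step 3: y^k = 1.5, reduced costs: (1.0, 0.0)
  x^k = (0.0, 0.0), subgradient = b - a^T x = 15.0
  y^{k+1} = 1.5 + 0.05*15.0 = 2.25
Dual objective at y_3 = 2.25: reduced costs (-3.5, -4.5), box minimizer x = (10.0, 10.0)
g(y_3) = b*y + (c1 - a1*y)*x1 + (c2 - a2*y)*x2 = 15*2.25 + (-3.5)*10.0 + (-4.5)*10.0 = 33.75 - 35.0 - 45.0 = -46.25


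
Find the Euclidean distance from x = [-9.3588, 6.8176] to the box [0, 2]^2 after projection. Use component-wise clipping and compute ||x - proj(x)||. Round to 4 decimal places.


Project each component onto [0, 2].
clip(-9.3588) = 0.0, clip(6.8176) = 2.0
Projection = [0.0, 2.0]
Squared diffs: [87.5871, 23.2093]
Distance = sqrt(110.7964) = 10.526


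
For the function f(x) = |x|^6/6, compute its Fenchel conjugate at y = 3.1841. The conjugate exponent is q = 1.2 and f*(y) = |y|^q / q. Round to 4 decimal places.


The conjugate exponent q satisfies 1/p + 1/q = 1.
p = 6, so q = 6/(6 - 1) = 1.2
|y|^q = 3.1841^1.2 = 4.0141
f*(3.1841) = 4.0141 / 1.2 = 3.3451


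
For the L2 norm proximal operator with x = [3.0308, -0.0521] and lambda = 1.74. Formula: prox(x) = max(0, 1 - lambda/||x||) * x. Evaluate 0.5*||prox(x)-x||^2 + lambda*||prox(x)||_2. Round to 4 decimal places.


Step 1: Compute ||x||.
||x|| = 3.0312
Step 2: Compute scaling factor.
scale = max(0, 1 - 1.74/3.0312) = 0.426
Step 3: prox(x) = [1.2911, -0.0222]
||prox(x)|| = 1.2912
Step 4: Proximal objective.
0.5*||prox-x||^2 = 1.5138
lambda*||prox|| = 2.2467
Total = 3.7606


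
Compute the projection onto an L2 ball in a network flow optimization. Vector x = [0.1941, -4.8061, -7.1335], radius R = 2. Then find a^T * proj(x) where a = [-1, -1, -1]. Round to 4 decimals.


Step 1: Compute ||x|| (intermediates to 6 decimals).
||x|| = sqrt(0.1941^2 + (-4.8061)^2 + (-7.1335)^2) = 8.603667
Step 2: Project.
Since ||x|| > R, scale = R/||x|| = 2/8.603667 = 0.232459, proj(x) = scale * x
proj(x) = [0.04512, -1.117221, -1.658246]
Step 3: Dot product.
a^T * proj(x) = -1*0.04512 - 1*(-1.117221) - 1*(-1.658246) = 2.7303


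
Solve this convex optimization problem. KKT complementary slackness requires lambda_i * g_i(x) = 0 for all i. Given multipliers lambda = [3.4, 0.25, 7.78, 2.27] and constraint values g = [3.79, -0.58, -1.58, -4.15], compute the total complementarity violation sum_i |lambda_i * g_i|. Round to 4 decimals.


KKT complementary slackness check:
lambda_1 * g_1 = 3.4 * 3.79 = 12.886
lambda_2 * g_2 = 0.25 * -0.58 = -0.145
lambda_3 * g_3 = 7.78 * -1.58 = -12.2924
lambda_4 * g_4 = 2.27 * -4.15 = -9.4205
Total violation = 12.886 + 0.145 + 12.2924 + 9.4205 = 34.7439


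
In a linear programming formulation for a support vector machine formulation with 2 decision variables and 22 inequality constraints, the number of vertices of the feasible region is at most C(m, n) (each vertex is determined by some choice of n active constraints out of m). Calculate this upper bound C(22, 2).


Each vertex corresponds to some choice of n active constraints out of m, so the number of vertices is at most C(m, n) = m! / (n!(m-n)!).
m = 22, n = 2
Numerator: 22 * 21
Denominator: 2! = 2
C(22, 2) = 231


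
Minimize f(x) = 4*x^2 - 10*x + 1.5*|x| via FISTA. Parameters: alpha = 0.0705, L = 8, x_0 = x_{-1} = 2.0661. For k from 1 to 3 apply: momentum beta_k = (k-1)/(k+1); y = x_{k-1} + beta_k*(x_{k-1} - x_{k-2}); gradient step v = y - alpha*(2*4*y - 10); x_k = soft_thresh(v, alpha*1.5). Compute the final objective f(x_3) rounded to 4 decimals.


FISTA on f(x) = 4*x^2 - 10*x + 1.5*|x|
L = 8, alpha = 0.0705
Iteration 1: beta = 0.0, y = 2.0661 + 0.0*(2.0661 - 2.0661) = 2.0661
  grad(y) = 6.5288, v = y - alpha*grad = 1.6058
  prox(v) = soft_thresh(1.6058, 0.1058) = 1.5001
Iteration 2: beta = 0.3333, y = 1.5001 + 0.3333*(1.5001 - 2.0661) = 1.3114
  grad(y) = 0.4911, v = y - alpha*grad = 1.2768
  prox(v) = soft_thresh(1.2768, 0.1058) = 1.171
Iteration 3: beta = 0.5, y = 1.171 + 0.5*(1.171 - 1.5001) = 1.0065
  grad(y) = -1.9481, v = y - alpha*grad = 1.1438
  prox(v) = soft_thresh(1.1438, 0.1058) = 1.0381
f(x_3) = 4*1.0381^2 - 10*1.0381 + 1.5*|1.0381| = -4.5132


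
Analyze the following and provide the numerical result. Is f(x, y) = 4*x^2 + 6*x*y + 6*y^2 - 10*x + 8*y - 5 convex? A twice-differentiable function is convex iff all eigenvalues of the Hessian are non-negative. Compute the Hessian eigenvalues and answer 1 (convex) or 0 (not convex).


The Hessian of f(x,y) = 4*x^2 + 6*x*y + 6*y^2 - 10*x + 8*y - 5 is:
H = [[8, 6], [6, 12]]
Trace = 8 + 12 = 20
Determinant = 8*12 - (6)^2 = 60
Discriminant = (20)^2 - 4*60 = 160.0
Eigenvalues: lambda_1 = 3.6754, lambda_2 = 16.3246
The function is convex.

1


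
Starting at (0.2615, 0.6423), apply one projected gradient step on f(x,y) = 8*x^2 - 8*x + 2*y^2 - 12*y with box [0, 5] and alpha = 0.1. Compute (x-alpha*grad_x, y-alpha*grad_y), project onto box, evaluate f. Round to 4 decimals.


Step 1: Compute gradient at (0.2615, 0.6423).
grad_x = 2*8*0.2615 - 8 = -3.816
grad_y = 2*2*0.6423 - 12 = -9.4308
Step 2: Gradient step.
x_raw = 0.2615 - 0.1*-3.816 = 0.6431
y_raw = 0.6423 - 0.1*-9.4308 = 1.5854
Step 3: Project onto [0, 5].
x_proj = clip(0.6431) = 0.6431
y_proj = clip(1.5854) = 1.5854
Step 4: Evaluate f.
f(0.6431, 1.5854) = -15.8339


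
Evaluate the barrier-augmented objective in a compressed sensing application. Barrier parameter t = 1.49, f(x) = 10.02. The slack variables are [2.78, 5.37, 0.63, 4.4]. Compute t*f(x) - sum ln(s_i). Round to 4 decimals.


Step 1: Compute log-barrier.
ln values: [1.0225, 1.6808, -0.462, 1.4816]
phi = -(1.0225 + 1.6808 - 0.462 + 1.4816) = -3.7228
Step 2: Compute augmented objective.
t*f(x) = 1.49*10.02 = 14.9298
Total = 14.9298 - 3.7228 = 11.207


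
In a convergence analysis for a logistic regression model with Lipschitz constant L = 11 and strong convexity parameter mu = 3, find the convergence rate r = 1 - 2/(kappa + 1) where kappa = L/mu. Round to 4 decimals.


Step 1: Compute the condition number.
kappa = L/mu = 11/3 = 3.6667
Step 2: Compute the convergence rate.
r = 1 - 2/(kappa + 1) = 1 - 2*mu/(L + mu) = (L - mu)/(L + mu) = 8/14 = 0.5714


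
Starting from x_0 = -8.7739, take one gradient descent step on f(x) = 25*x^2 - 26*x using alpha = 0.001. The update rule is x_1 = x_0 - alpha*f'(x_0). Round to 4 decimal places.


We compute the gradient at x_0 and apply the update.
f'(x) = 50*x - 26
f'(-8.7739) = 50*-8.7739 - 26 = -464.695
x_1 = -8.7739 - 0.001*-464.695 = -8.3092


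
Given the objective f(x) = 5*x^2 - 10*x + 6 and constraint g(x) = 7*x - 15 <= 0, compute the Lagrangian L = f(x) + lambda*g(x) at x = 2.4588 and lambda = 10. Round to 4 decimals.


Step 1: Evaluate f(x).
f(2.4588) = 5*2.4588^2 - 10*2.4588 + 6 = 11.6405
Step 2: Evaluate g(x).
g(2.4588) = 7*2.4588 - 15 = 2.2116
Step 3: Compute Lagrangian.
L = 11.6405 + 10*2.2116 = 33.7565


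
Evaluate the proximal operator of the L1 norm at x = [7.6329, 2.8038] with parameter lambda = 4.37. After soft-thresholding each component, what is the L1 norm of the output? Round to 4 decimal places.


Soft-thresholding with lambda = 4.37:
prox(7.6329) = sign(7.6329)*max(|7.6329| - 4.37, 0) = 3.2629
prox(2.8038) = sign(2.8038)*max(|2.8038| - 4.37, 0) = 0.0
prox(x) = [3.2629, 0.0]
||prox(x)||_1 = 3.2629 + 0.0 = 3.2629


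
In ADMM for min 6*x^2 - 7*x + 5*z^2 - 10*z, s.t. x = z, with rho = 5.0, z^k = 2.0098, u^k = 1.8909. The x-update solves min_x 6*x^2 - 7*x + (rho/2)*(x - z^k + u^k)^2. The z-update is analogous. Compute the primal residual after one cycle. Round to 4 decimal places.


ADMM iteration with rho = 5.0, z^k = 2.0098, u^k = 1.8909
Step 1: x-update.
Minimize 6*x^2 - 7*x + (5.0/2)*(x - 2.0098 + 1.8909)^2
FOC: (2*6 + 5.0)*x = 7 + 5.0*(2.0098 - 1.8909)
x^{k+1} = 0.4467
Step 2: z-update.
Minimize 5*z^2 - 10*z + (5.0/2)*(0.4467 - z + 1.8909)^2
FOC: (2*5 + 5.0)*z = 10 + 5.0*(0.4467 + 1.8909)
z^{k+1} = 1.4459
Step 3: u-update.
u^{k+1} = 1.8909 + 0.4467 - 1.4459 = 0.8918
Step 4: Primal residual = |0.4467 - 1.4459| = 0.9991


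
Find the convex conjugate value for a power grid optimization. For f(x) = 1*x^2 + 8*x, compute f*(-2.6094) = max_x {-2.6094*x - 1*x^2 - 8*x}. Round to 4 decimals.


f*(y) = sup_x {y*x - a*x^2 - b*x} = sup_x {(y-b)*x - a*x^2}
FOC: (y - b) - 2a*x = 0 => x* = (y - b)/(2a)
x* = (-2.6094 - 8)/(2*1) = -5.3047
f*(-2.6094) = (y-b)^2/(4a) = (-2.6094 - 8)^2/(4*1)
= 112.5594/4 = 28.1398


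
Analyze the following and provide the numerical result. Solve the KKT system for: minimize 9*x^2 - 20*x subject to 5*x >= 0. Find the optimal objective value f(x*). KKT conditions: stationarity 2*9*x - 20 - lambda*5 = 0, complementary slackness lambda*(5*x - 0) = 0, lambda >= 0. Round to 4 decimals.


Step 1: Try lambda = 0 (constraint inactive).
Stationarity: 2*9*x - 20 = 0
x* = 20/(2*9) = 10/9 = 1.1111 (rounded; the exact value 10/9 is used below)
Check constraint: 5*1.1111 = 5.5555 >= 0 -- satisfied.
Step 2: Compute optimal value.
f(x*) = 9*(10/9)^2 - 20*(10/9) = -11.1111


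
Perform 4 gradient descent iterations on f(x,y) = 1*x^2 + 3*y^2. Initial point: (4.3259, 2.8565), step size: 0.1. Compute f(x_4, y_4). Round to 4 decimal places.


Gradient descent on f(x,y) = 1*x^2 + 3*y^2.
Starting point: (4.3259, 2.8565), alpha = 0.1
Step 1: grad_x = 2*1*4.3259 = 8.6518, grad_y = 2*3*2.8565 = 17.139
  x_1 = 4.3259 - 0.1*8.6518 = 3.4607
  y_1 = 2.8565 - 0.1*17.139 = 1.1426
Step 2: grad_x = 2*1*3.4607 = 6.9214, grad_y = 2*3*1.1426 = 6.8556
  x_2 = 3.4607 - 0.1*6.9214 = 2.7686
  y_2 = 1.1426 - 0.1*6.8556 = 0.457
Step 3: grad_x = 2*1*2.7686 = 5.5372, grad_y = 2*3*0.457 = 2.7422
  x_3 = 2.7686 - 0.1*5.5372 = 2.2149
  y_3 = 0.457 - 0.1*2.7422 = 0.1828
Step 4: grad_x = 2*1*2.2149 = 4.4297, grad_y = 2*3*0.1828 = 1.0969
  x_4 = 2.2149 - 0.1*4.4297 = 1.7719
  y_4 = 0.1828 - 0.1*1.0969 = 0.0731
f(1.7719, 0.0731) = 1*1.7719^2 + 3*0.0731^2 = 3.1556


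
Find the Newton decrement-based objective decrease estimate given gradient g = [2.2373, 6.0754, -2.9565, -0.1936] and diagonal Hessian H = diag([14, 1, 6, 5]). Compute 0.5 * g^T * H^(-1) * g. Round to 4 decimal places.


Step 1: H is diagonal, so H^(-1) * g = [0.1598, 6.0754, -0.4928, -0.0387].
Step 2: g^T H^(-1) g = sum_i g_i^2 / H_ii
  = (2.2373)^2/14 + (6.0754)^2/1 + (-2.9565)^2/6 + (-0.1936)^2/5
  = 0.3575 + 36.9105 + 1.4568 + 0.0075 = 38.7323
Step 3: Objective decrease = 0.5 * g^T H^(-1) g = 19.3662


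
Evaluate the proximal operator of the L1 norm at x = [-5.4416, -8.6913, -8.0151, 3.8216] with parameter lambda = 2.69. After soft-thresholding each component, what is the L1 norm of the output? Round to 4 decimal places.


Soft-thresholding with lambda = 2.69:
prox(-5.4416) = sign(-5.4416)*max(|-5.4416| - 2.69, 0) = -2.7516
prox(-8.6913) = sign(-8.6913)*max(|-8.6913| - 2.69, 0) = -6.0013
prox(-8.0151) = sign(-8.0151)*max(|-8.0151| - 2.69, 0) = -5.3251
prox(3.8216) = sign(3.8216)*max(|3.8216| - 2.69, 0) = 1.1316
prox(x) = [-2.7516, -6.0013, -5.3251, 1.1316]
||prox(x)||_1 = 2.7516 + 6.0013 + 5.3251 + 1.1316 = 15.2096


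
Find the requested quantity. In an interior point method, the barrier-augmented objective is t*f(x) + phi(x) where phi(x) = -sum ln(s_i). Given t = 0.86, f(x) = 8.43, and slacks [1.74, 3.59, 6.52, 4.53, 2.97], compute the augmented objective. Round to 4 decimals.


Step 1: Compute log-barrier.
ln values: [0.5539, 1.2782, 1.8749, 1.5107, 1.0886]
phi = -(0.5539 + 1.2782 + 1.8749 + 1.5107 + 1.0886) = -6.3062
Step 2: Compute augmented objective.
t*f(x) = 0.86*8.43 = 7.2498
Total = 7.2498 - 6.3062 = 0.9436


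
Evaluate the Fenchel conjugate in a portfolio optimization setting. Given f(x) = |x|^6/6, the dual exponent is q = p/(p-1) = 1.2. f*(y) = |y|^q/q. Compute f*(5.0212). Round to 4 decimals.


The conjugate exponent q satisfies 1/p + 1/q = 1.
p = 6, so q = 6/(6 - 1) = 1.2
|y|^q = 5.0212^1.2 = 6.9338
f*(5.0212) = 6.9338 / 1.2 = 5.7781


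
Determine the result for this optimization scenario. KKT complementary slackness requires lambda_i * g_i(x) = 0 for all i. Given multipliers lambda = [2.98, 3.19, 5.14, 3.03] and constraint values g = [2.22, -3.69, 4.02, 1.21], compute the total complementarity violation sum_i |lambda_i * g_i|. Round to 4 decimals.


KKT complementary slackness check:
lambda_1 * g_1 = 2.98 * 2.22 = 6.6156
lambda_2 * g_2 = 3.19 * -3.69 = -11.7711
lambda_3 * g_3 = 5.14 * 4.02 = 20.6628
lambda_4 * g_4 = 3.03 * 1.21 = 3.6663
Total violation = 6.6156 + 11.7711 + 20.6628 + 3.6663 = 42.7158


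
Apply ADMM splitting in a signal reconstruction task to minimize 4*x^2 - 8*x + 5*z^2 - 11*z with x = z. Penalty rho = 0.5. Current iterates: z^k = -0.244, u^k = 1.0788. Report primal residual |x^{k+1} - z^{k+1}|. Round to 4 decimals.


ADMM iteration with rho = 0.5, z^k = -0.244, u^k = 1.0788
Step 1: x-update.
Minimize 4*x^2 - 8*x + (0.5/2)*(x + 0.244 + 1.0788)^2
FOC: (2*4 + 0.5)*x = 8 + 0.5*(-0.244 - 1.0788)
x^{k+1} = 0.8634
Step 2: z-update.
Minimize 5*z^2 - 11*z + (0.5/2)*(0.8634 - z + 1.0788)^2
FOC: (2*5 + 0.5)*z = 11 + 0.5*(0.8634 + 1.0788)
z^{k+1} = 1.1401
Step 3: u-update.
u^{k+1} = 1.0788 + 0.8634 - 1.1401 = 0.8021
Step 4: Primal residual = |0.8634 - 1.1401| = 0.2767


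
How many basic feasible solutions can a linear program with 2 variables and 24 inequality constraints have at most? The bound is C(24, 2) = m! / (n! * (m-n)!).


Each vertex corresponds to some choice of n active constraints out of m, so the number of vertices is at most C(m, n) = m! / (n!(m-n)!).
m = 24, n = 2
Numerator: 24 * 23
Denominator: 2! = 2
C(24, 2) = 276


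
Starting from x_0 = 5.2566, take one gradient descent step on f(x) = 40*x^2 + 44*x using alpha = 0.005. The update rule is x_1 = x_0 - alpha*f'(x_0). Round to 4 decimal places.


We compute the gradient at x_0 and apply the update.
f'(x) = 80*x + 44
f'(5.2566) = 80*5.2566 + 44 = 464.528
x_1 = 5.2566 - 0.005*464.528 = 2.934


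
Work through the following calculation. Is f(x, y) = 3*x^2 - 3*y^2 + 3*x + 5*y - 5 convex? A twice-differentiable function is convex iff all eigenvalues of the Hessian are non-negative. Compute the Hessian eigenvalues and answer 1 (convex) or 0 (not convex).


The Hessian of f(x,y) = 3*x^2 - 3*y^2 + 3*x + 5*y - 5 is:
H = [[6, 0], [0, -6]]
Trace = 6 - 6 = 0
Determinant = 6*-6 - (0)^2 = -36
Discriminant = (0)^2 - 4*-36 = 144.0
Eigenvalues: lambda_1 = -6.0, lambda_2 = 6.0
The function is not convex.

0


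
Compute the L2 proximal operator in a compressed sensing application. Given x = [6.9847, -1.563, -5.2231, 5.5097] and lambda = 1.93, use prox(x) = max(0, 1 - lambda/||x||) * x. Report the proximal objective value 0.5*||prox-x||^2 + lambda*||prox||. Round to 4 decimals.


Step 1: Compute ||x||.
||x|| = 10.4339
Step 2: Compute scaling factor.
scale = max(0, 1 - 1.93/10.4339) = 0.815
Step 3: prox(x) = [5.6927, -1.2739, -4.257, 4.4906]
||prox(x)|| = 8.5039
Step 4: Proximal objective.
0.5*||prox-x||^2 = 1.8625
lambda*||prox|| = 16.4125
Total = 18.275


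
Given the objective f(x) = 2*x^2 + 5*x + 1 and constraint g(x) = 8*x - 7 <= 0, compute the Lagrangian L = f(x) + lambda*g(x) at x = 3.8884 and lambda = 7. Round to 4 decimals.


Step 1: Evaluate f(x).
f(3.8884) = 2*3.8884^2 + 5*3.8884 + 1 = 50.6813
Step 2: Evaluate g(x).
g(3.8884) = 8*3.8884 - 7 = 24.1072
Step 3: Compute Lagrangian.
L = 50.6813 + 7*24.1072 = 219.4317


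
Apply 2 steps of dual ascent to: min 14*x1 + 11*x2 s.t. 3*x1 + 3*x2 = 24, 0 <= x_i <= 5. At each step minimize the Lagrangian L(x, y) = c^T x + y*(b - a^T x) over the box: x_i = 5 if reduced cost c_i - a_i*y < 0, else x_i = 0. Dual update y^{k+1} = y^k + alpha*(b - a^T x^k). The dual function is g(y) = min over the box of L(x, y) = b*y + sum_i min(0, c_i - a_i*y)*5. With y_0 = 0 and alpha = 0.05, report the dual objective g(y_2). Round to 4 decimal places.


Dual ascent for LP: min 14*x1 + 11*x2, 3*x1 + 3*x2 = 24, 0 <= x_i <= 5
Step 1: y^k = 0.0, reduced costs: (14.0, 11.0)
  x^k = (0.0, 0.0), subgradient = b - a^T x = 24.0
  y^{k+1} = 0.0 + 0.05*24.0 = 1.2
Step 2: y^k = 1.2, reduced costs: (10.4, 7.4)
  x^k = (0.0, 0.0), subgradient = b - a^T x = 24.0
  y^{k+1} = 1.2 + 0.05*24.0 = 2.4
Dual objective at y_2 = 2.4: reduced costs (6.8, 3.8), box minimizer x = (0.0, 0.0)
g(y_2) = b*y + (c1 - a1*y)*x1 + (c2 - a2*y)*x2 = 24*2.4 + 6.8*0.0 + 3.8*0.0 = 57.6 + 0.0 + 0.0 = 57.6


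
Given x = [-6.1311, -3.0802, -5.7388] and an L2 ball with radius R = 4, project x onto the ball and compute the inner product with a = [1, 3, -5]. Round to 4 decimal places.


Step 1: Compute ||x|| (intermediates to 6 decimals).
||x|| = sqrt((-6.1311)^2 + (-3.0802)^2 + (-5.7388)^2) = 8.944934
Step 2: Project.
Since ||x|| > R, scale = R/||x|| = 4/8.944934 = 0.44718, proj(x) = scale * x
proj(x) = [-2.741705, -1.377404, -2.566277]
Step 3: Dot product.
a^T * proj(x) = 1*(-2.741705) + 3*(-1.377404) - 5*(-2.566277) = 5.9575


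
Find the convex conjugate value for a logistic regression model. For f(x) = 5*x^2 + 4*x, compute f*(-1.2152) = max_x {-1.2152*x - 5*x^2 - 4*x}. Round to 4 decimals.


f*(y) = sup_x {y*x - a*x^2 - b*x} = sup_x {(y-b)*x - a*x^2}
FOC: (y - b) - 2a*x = 0 => x* = (y - b)/(2a)
x* = (-1.2152 - 4)/(2*5) = -0.5215
f*(-1.2152) = (y-b)^2/(4a) = (-1.2152 - 4)^2/(4*5)
= 27.1983/20 = 1.3599


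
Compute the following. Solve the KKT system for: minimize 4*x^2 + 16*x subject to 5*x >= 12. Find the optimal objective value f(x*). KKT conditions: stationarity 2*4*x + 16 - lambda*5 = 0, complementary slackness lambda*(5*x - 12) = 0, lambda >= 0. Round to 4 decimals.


Step 1: Try lambda = 0 (constraint inactive).
x_unc = -16/(2*4) = -2.0
Check: 5*-2.0 = -10.0 < 12 -- violated!
Step 2: Constraint must be active: 5*x = 12
x* = 12/5 = 2.4
lambda = (2*4*2.4 + 16)/5 = 7.04
Step 3: Compute optimal value.
f(x*) = 4*2.4^2 + 16*2.4 = 61.44


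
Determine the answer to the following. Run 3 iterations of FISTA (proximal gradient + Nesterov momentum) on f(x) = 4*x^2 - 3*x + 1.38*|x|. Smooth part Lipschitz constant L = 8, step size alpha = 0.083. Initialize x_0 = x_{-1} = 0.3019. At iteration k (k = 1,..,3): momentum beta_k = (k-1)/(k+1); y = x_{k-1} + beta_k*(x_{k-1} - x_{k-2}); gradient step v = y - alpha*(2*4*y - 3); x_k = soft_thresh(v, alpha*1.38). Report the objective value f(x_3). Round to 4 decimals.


FISTA on f(x) = 4*x^2 - 3*x + 1.38*|x|
L = 8, alpha = 0.083
Iteration 1: beta = 0.0, y = 0.3019 + 0.0*(0.3019 - 0.3019) = 0.3019
  grad(y) = -0.5848, v = y - alpha*grad = 0.3504
  prox(v) = soft_thresh(0.3504, 0.1145) = 0.2359
Iteration 2: beta = 0.3333, y = 0.2359 + 0.3333*(0.2359 - 0.3019) = 0.2139
  grad(y) = -1.2888, v = y - alpha*grad = 0.3209
  prox(v) = soft_thresh(0.3209, 0.1145) = 0.2063
Iteration 3: beta = 0.5, y = 0.2063 + 0.5*(0.2063 - 0.2359) = 0.1915
  grad(y) = -1.4676, v = y - alpha*grad = 0.3134
  prox(v) = soft_thresh(0.3134, 0.1145) = 0.1988
f(x_3) = 4*0.1988^2 - 3*0.1988 + 1.38*|0.1988| = -0.164
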